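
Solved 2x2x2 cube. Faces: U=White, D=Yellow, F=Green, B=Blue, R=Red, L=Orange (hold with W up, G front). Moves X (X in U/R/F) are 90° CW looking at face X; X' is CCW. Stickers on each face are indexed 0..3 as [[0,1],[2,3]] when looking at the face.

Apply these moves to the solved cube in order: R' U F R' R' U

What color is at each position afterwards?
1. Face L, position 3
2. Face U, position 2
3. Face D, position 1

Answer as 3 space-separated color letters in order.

After move 1 (R'): R=RRRR U=WBWB F=GWGW D=YGYG B=YBYB
After move 2 (U): U=WWBB F=RRGW R=YBRR B=OOYB L=GWOO
After move 3 (F): F=GRWR U=WWOW R=BBBR D=RYYG L=GYOG
After move 4 (R'): R=BRBB U=WYOO F=GWWW D=RRYR B=GOYB
After move 5 (R'): R=RBBB U=WYOG F=GYWO D=RWYW B=RORB
After move 6 (U): U=OWGY F=RBWO R=ROBB B=GYRB L=GYOG
Query 1: L[3] = G
Query 2: U[2] = G
Query 3: D[1] = W

Answer: G G W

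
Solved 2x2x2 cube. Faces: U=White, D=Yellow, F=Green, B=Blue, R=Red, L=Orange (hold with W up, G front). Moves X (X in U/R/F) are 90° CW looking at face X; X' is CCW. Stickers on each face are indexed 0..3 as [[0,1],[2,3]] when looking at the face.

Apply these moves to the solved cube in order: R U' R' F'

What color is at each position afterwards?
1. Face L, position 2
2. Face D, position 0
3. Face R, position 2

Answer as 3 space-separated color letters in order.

Answer: O B Y

Derivation:
After move 1 (R): R=RRRR U=WGWG F=GYGY D=YBYB B=WBWB
After move 2 (U'): U=GGWW F=OOGY R=GYRR B=RRWB L=WBOO
After move 3 (R'): R=YRGR U=GWWR F=OGGW D=YOYY B=BRBB
After move 4 (F'): F=GWOG U=GWYG R=ORYR D=BOYY L=WROW
Query 1: L[2] = O
Query 2: D[0] = B
Query 3: R[2] = Y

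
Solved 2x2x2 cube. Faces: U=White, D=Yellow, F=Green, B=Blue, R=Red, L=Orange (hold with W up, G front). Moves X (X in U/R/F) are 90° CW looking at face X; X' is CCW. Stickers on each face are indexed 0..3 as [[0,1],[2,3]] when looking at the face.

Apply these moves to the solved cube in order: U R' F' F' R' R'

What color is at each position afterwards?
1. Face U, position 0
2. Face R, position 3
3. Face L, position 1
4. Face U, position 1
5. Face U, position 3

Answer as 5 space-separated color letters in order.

After move 1 (U): U=WWWW F=RRGG R=BBRR B=OOBB L=GGOO
After move 2 (R'): R=BRBR U=WBWO F=RWGW D=YRYG B=YOYB
After move 3 (F'): F=WWRG U=WBBB R=RRYR D=GOYG L=GOOW
After move 4 (F'): F=WGWR U=WBRY R=ORGR D=OWYG L=GBOB
After move 5 (R'): R=RROG U=WYRY F=WBWY D=OGYR B=GOWB
After move 6 (R'): R=RGRO U=WWRG F=WYWY D=OBYY B=ROGB
Query 1: U[0] = W
Query 2: R[3] = O
Query 3: L[1] = B
Query 4: U[1] = W
Query 5: U[3] = G

Answer: W O B W G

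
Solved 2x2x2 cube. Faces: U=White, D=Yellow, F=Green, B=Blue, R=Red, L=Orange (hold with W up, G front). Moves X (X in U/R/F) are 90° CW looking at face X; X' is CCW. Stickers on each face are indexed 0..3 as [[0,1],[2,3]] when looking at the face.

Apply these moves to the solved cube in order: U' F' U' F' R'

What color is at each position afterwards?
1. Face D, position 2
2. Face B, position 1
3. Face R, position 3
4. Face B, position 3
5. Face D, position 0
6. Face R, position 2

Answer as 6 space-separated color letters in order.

After move 1 (U'): U=WWWW F=OOGG R=GGRR B=RRBB L=BBOO
After move 2 (F'): F=OGOG U=WWGR R=YGYR D=BOYY L=BWOW
After move 3 (U'): U=WRWG F=BWOG R=OGYR B=YGBB L=RROW
After move 4 (F'): F=WGBO U=WROY R=OGBR D=RWYY L=RGOW
After move 5 (R'): R=GROB U=WBOY F=WRBY D=RGYO B=YGWB
Query 1: D[2] = Y
Query 2: B[1] = G
Query 3: R[3] = B
Query 4: B[3] = B
Query 5: D[0] = R
Query 6: R[2] = O

Answer: Y G B B R O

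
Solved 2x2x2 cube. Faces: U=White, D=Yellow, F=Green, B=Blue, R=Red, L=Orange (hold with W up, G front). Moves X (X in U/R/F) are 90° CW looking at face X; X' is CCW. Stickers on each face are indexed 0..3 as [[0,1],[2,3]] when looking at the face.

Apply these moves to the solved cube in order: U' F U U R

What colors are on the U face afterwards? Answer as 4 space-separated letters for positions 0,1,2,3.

After move 1 (U'): U=WWWW F=OOGG R=GGRR B=RRBB L=BBOO
After move 2 (F): F=GOGO U=WWOB R=WGWR D=RGYY L=BYOY
After move 3 (U): U=OWBW F=WGGO R=RRWR B=BYBB L=GOOY
After move 4 (U): U=BOWW F=RRGO R=BYWR B=GOBB L=WGOY
After move 5 (R): R=WBRY U=BRWO F=RGGY D=RBYG B=WOOB
Query: U face = BRWO

Answer: B R W O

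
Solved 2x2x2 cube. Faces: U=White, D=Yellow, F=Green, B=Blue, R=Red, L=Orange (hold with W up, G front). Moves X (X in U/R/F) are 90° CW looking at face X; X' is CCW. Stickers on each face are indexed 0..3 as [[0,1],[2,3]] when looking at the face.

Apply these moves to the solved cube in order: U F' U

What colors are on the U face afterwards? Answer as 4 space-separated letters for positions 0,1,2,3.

After move 1 (U): U=WWWW F=RRGG R=BBRR B=OOBB L=GGOO
After move 2 (F'): F=RGRG U=WWBR R=YBYR D=GOYY L=GWOW
After move 3 (U): U=BWRW F=YBRG R=OOYR B=GWBB L=RGOW
Query: U face = BWRW

Answer: B W R W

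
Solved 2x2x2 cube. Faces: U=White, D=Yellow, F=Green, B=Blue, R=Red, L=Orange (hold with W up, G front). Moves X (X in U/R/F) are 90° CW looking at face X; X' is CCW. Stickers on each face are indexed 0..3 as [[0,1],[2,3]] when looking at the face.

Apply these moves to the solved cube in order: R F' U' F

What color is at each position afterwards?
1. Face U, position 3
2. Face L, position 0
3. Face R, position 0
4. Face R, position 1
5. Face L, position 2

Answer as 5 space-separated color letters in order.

Answer: B W W Y O

Derivation:
After move 1 (R): R=RRRR U=WGWG F=GYGY D=YBYB B=WBWB
After move 2 (F'): F=YYGG U=WGRR R=BRYR D=OOYB L=OGOW
After move 3 (U'): U=GRWR F=OGGG R=YYYR B=BRWB L=WBOW
After move 4 (F): F=GOGG U=GRWB R=WYRR D=YYYB L=WOOO
Query 1: U[3] = B
Query 2: L[0] = W
Query 3: R[0] = W
Query 4: R[1] = Y
Query 5: L[2] = O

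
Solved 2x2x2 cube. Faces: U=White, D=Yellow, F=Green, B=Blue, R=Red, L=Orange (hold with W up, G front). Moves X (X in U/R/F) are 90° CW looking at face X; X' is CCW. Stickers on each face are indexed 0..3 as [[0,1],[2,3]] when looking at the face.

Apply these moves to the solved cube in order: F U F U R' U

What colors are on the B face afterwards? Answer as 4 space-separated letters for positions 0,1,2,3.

After move 1 (F): F=GGGG U=WWOO R=WRWR D=RRYY L=OYOY
After move 2 (U): U=OWOW F=WRGG R=BBWR B=OYBB L=GGOY
After move 3 (F): F=GWGR U=OWYG R=OBWR D=WBYY L=GROR
After move 4 (U): U=YOGW F=OBGR R=OYWR B=GRBB L=GWOR
After move 5 (R'): R=YROW U=YBGG F=OOGW D=WBYR B=YRBB
After move 6 (U): U=GYGB F=YRGW R=YROW B=GWBB L=OOOR
Query: B face = GWBB

Answer: G W B B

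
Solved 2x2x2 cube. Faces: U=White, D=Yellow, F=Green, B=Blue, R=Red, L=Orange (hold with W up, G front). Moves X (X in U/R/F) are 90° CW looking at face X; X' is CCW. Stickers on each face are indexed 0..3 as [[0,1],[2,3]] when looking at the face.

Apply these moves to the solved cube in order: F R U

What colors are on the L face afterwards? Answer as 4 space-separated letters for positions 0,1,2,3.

After move 1 (F): F=GGGG U=WWOO R=WRWR D=RRYY L=OYOY
After move 2 (R): R=WWRR U=WGOG F=GRGY D=RBYB B=OBWB
After move 3 (U): U=OWGG F=WWGY R=OBRR B=OYWB L=GROY
Query: L face = GROY

Answer: G R O Y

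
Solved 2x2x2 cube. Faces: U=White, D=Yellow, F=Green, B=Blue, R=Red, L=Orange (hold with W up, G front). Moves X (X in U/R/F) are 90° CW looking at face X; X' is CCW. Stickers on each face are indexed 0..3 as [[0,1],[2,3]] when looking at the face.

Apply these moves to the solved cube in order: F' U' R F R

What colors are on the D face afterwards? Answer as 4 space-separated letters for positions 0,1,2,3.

Answer: R R Y R

Derivation:
After move 1 (F'): F=GGGG U=WWRR R=YRYR D=OOYY L=OWOW
After move 2 (U'): U=WRWR F=OWGG R=GGYR B=YRBB L=BBOW
After move 3 (R): R=YGRG U=WWWG F=OOGY D=OBYY B=RRRB
After move 4 (F): F=GOYO U=WWWB R=WGGG D=RYYY L=BOOB
After move 5 (R): R=GWGG U=WOWO F=GYYY D=RRYR B=BRWB
Query: D face = RRYR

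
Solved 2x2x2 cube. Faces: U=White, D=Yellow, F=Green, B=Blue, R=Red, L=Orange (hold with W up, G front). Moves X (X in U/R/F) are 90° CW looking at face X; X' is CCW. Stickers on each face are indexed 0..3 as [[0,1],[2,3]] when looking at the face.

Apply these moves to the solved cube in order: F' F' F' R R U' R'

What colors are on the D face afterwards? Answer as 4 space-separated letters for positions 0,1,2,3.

Answer: R Y Y B

Derivation:
After move 1 (F'): F=GGGG U=WWRR R=YRYR D=OOYY L=OWOW
After move 2 (F'): F=GGGG U=WWYY R=OROR D=WWYY L=OROR
After move 3 (F'): F=GGGG U=WWOO R=WRWR D=RRYY L=OYOY
After move 4 (R): R=WWRR U=WGOG F=GRGY D=RBYB B=OBWB
After move 5 (R): R=RWRW U=WROY F=GBGB D=RWYO B=GBGB
After move 6 (U'): U=RYWO F=OYGB R=GBRW B=RWGB L=GBOY
After move 7 (R'): R=BWGR U=RGWR F=OYGO D=RYYB B=OWWB
Query: D face = RYYB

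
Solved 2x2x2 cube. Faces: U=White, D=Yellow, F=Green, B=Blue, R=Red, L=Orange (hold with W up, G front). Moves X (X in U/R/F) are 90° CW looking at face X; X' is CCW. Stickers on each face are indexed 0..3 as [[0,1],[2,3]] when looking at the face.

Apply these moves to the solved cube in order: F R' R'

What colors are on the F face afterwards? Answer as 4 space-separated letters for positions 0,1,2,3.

Answer: G B G B

Derivation:
After move 1 (F): F=GGGG U=WWOO R=WRWR D=RRYY L=OYOY
After move 2 (R'): R=RRWW U=WBOB F=GWGO D=RGYG B=YBRB
After move 3 (R'): R=RWRW U=WROY F=GBGB D=RWYO B=GBGB
Query: F face = GBGB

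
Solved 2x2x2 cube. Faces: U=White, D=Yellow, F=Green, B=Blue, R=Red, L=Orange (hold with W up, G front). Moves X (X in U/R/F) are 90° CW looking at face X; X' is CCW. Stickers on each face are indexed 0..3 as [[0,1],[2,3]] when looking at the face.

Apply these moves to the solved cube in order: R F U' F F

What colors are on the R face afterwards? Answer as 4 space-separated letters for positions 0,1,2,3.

After move 1 (R): R=RRRR U=WGWG F=GYGY D=YBYB B=WBWB
After move 2 (F): F=GGYY U=WGOO R=WRGR D=RRYB L=OYOB
After move 3 (U'): U=GOWO F=OYYY R=GGGR B=WRWB L=WBOB
After move 4 (F): F=YOYY U=GOBB R=WGOR D=GGYB L=WROR
After move 5 (F): F=YYYO U=GORR R=BGBR D=OWYB L=WGOG
Query: R face = BGBR

Answer: B G B R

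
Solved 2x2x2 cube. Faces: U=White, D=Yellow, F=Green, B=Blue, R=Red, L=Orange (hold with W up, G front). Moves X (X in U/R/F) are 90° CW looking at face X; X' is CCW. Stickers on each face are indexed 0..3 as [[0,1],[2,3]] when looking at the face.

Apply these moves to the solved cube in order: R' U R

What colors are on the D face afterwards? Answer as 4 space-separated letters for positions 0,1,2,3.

After move 1 (R'): R=RRRR U=WBWB F=GWGW D=YGYG B=YBYB
After move 2 (U): U=WWBB F=RRGW R=YBRR B=OOYB L=GWOO
After move 3 (R): R=RYRB U=WRBW F=RGGG D=YYYO B=BOWB
Query: D face = YYYO

Answer: Y Y Y O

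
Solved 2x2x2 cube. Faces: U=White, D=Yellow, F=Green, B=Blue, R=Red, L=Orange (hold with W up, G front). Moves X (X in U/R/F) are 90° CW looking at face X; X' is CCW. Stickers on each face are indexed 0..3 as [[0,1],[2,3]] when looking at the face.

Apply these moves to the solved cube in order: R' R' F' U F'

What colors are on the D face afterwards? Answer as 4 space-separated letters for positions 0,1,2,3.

After move 1 (R'): R=RRRR U=WBWB F=GWGW D=YGYG B=YBYB
After move 2 (R'): R=RRRR U=WYWY F=GBGB D=YWYW B=GBGB
After move 3 (F'): F=BBGG U=WYRR R=WRYR D=OOYW L=OYOW
After move 4 (U): U=RWRY F=WRGG R=GBYR B=OYGB L=BBOW
After move 5 (F'): F=RGWG U=RWGY R=OBOR D=BWYW L=BYOR
Query: D face = BWYW

Answer: B W Y W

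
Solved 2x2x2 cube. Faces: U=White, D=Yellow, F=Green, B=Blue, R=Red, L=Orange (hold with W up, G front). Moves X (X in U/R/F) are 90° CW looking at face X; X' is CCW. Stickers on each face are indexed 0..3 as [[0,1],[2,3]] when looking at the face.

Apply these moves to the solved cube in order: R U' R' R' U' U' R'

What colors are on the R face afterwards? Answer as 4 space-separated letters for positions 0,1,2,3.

After move 1 (R): R=RRRR U=WGWG F=GYGY D=YBYB B=WBWB
After move 2 (U'): U=GGWW F=OOGY R=GYRR B=RRWB L=WBOO
After move 3 (R'): R=YRGR U=GWWR F=OGGW D=YOYY B=BRBB
After move 4 (R'): R=RRYG U=GBWB F=OWGR D=YGYW B=YROB
After move 5 (U'): U=BBGW F=WBGR R=OWYG B=RROB L=YROO
After move 6 (U'): U=BWBG F=YRGR R=WBYG B=OWOB L=RROO
After move 7 (R'): R=BGWY U=BOBO F=YWGG D=YRYR B=WWGB
Query: R face = BGWY

Answer: B G W Y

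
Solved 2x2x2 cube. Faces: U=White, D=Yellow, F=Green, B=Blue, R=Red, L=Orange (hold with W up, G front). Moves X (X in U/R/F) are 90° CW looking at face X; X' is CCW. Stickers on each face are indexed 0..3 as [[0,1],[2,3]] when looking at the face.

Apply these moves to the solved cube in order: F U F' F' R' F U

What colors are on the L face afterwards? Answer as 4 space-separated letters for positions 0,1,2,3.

After move 1 (F): F=GGGG U=WWOO R=WRWR D=RRYY L=OYOY
After move 2 (U): U=OWOW F=WRGG R=BBWR B=OYBB L=GGOY
After move 3 (F'): F=RGWG U=OWBW R=RBRR D=GYYY L=GWOO
After move 4 (F'): F=GGRW U=OWRR R=YBGR D=WOYY L=GWOB
After move 5 (R'): R=BRYG U=OBRO F=GWRR D=WGYW B=YYOB
After move 6 (F): F=RGRW U=OBBW R=RROG D=YBYW L=GWOG
After move 7 (U): U=BOWB F=RRRW R=YYOG B=GWOB L=RGOG
Query: L face = RGOG

Answer: R G O G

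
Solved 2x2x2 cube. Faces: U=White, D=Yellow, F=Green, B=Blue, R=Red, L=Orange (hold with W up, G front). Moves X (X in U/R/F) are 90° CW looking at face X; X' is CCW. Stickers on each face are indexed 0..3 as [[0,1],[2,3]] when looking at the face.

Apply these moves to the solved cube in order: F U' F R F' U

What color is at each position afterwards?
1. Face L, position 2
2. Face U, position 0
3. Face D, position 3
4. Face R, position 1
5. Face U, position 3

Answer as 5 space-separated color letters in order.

Answer: O O W R O

Derivation:
After move 1 (F): F=GGGG U=WWOO R=WRWR D=RRYY L=OYOY
After move 2 (U'): U=WOWO F=OYGG R=GGWR B=WRBB L=BBOY
After move 3 (F): F=GOGY U=WOYB R=WGOR D=WGYY L=BROR
After move 4 (R): R=OWRG U=WOYY F=GGGY D=WBYW B=BROB
After move 5 (F'): F=GYGG U=WOOR R=BWWG D=RRYW L=BYOY
After move 6 (U): U=OWRO F=BWGG R=BRWG B=BYOB L=GYOY
Query 1: L[2] = O
Query 2: U[0] = O
Query 3: D[3] = W
Query 4: R[1] = R
Query 5: U[3] = O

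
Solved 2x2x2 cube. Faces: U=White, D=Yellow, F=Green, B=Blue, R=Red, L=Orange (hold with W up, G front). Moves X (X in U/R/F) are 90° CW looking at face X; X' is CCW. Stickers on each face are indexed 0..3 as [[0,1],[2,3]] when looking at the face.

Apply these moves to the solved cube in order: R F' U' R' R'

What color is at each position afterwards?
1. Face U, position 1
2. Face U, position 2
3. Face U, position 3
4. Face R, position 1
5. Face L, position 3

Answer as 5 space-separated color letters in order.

Answer: O W B Y W

Derivation:
After move 1 (R): R=RRRR U=WGWG F=GYGY D=YBYB B=WBWB
After move 2 (F'): F=YYGG U=WGRR R=BRYR D=OOYB L=OGOW
After move 3 (U'): U=GRWR F=OGGG R=YYYR B=BRWB L=WBOW
After move 4 (R'): R=YRYY U=GWWB F=ORGR D=OGYG B=BROB
After move 5 (R'): R=RYYY U=GOWB F=OWGB D=ORYR B=GRGB
Query 1: U[1] = O
Query 2: U[2] = W
Query 3: U[3] = B
Query 4: R[1] = Y
Query 5: L[3] = W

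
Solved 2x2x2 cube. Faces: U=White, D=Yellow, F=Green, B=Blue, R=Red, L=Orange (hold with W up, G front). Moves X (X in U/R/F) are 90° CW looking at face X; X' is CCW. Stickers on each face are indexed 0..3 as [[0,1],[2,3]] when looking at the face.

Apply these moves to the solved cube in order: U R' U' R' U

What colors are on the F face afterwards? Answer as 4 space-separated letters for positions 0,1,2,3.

After move 1 (U): U=WWWW F=RRGG R=BBRR B=OOBB L=GGOO
After move 2 (R'): R=BRBR U=WBWO F=RWGW D=YRYG B=YOYB
After move 3 (U'): U=BOWW F=GGGW R=RWBR B=BRYB L=YOOO
After move 4 (R'): R=WRRB U=BYWB F=GOGW D=YGYW B=GRRB
After move 5 (U): U=WBBY F=WRGW R=GRRB B=YORB L=GOOO
Query: F face = WRGW

Answer: W R G W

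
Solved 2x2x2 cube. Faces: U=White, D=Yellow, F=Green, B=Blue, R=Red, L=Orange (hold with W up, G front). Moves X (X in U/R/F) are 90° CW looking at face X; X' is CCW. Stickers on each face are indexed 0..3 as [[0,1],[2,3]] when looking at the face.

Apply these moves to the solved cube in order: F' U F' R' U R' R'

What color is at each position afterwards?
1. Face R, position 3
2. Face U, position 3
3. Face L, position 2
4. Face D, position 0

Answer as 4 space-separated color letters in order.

Answer: Y G O G

Derivation:
After move 1 (F'): F=GGGG U=WWRR R=YRYR D=OOYY L=OWOW
After move 2 (U): U=RWRW F=YRGG R=BBYR B=OWBB L=GGOW
After move 3 (F'): F=RGYG U=RWBY R=OBOR D=GWYY L=GWOR
After move 4 (R'): R=BROO U=RBBO F=RWYY D=GGYG B=YWWB
After move 5 (U): U=BROB F=BRYY R=YWOO B=GWWB L=RWOR
After move 6 (R'): R=WOYO U=BWOG F=BRYB D=GRYY B=GWGB
After move 7 (R'): R=OOWY U=BGOG F=BWYG D=GRYB B=YWRB
Query 1: R[3] = Y
Query 2: U[3] = G
Query 3: L[2] = O
Query 4: D[0] = G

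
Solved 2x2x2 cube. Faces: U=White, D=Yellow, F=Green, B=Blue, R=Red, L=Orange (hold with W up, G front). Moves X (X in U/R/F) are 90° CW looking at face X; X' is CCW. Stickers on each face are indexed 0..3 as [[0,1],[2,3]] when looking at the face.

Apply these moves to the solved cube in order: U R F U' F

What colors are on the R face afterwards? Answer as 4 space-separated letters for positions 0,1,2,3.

After move 1 (U): U=WWWW F=RRGG R=BBRR B=OOBB L=GGOO
After move 2 (R): R=RBRB U=WRWG F=RYGY D=YBYO B=WOWB
After move 3 (F): F=GRYY U=WROG R=WBGB D=RRYO L=GYOB
After move 4 (U'): U=RGWO F=GYYY R=GRGB B=WBWB L=WOOB
After move 5 (F): F=YGYY U=RGBO R=WROB D=GGYO L=WROR
Query: R face = WROB

Answer: W R O B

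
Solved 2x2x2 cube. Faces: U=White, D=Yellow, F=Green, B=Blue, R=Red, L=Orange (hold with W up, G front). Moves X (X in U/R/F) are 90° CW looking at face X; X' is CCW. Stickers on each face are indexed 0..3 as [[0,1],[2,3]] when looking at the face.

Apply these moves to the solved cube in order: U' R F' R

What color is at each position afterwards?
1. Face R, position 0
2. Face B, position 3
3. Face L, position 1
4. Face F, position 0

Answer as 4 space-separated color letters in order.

Answer: Y B G Y

Derivation:
After move 1 (U'): U=WWWW F=OOGG R=GGRR B=RRBB L=BBOO
After move 2 (R): R=RGRG U=WOWG F=OYGY D=YBYR B=WRWB
After move 3 (F'): F=YYOG U=WORR R=BGYG D=BOYR L=BGOW
After move 4 (R): R=YBGG U=WYRG F=YOOR D=BWYW B=RROB
Query 1: R[0] = Y
Query 2: B[3] = B
Query 3: L[1] = G
Query 4: F[0] = Y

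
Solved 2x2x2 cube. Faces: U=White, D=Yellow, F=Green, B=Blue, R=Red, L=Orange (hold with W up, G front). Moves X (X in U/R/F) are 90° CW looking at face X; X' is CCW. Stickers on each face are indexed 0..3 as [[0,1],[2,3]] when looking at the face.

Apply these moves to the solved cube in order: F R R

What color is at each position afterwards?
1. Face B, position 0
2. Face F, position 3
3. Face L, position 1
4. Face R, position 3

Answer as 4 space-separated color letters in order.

Answer: G B Y W

Derivation:
After move 1 (F): F=GGGG U=WWOO R=WRWR D=RRYY L=OYOY
After move 2 (R): R=WWRR U=WGOG F=GRGY D=RBYB B=OBWB
After move 3 (R): R=RWRW U=WROY F=GBGB D=RWYO B=GBGB
Query 1: B[0] = G
Query 2: F[3] = B
Query 3: L[1] = Y
Query 4: R[3] = W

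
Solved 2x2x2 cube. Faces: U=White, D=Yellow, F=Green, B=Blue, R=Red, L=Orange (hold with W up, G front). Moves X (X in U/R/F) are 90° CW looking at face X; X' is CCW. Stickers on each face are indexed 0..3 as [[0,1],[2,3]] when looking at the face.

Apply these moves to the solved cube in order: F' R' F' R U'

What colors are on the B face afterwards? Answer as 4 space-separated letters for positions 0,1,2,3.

Answer: O G B B

Derivation:
After move 1 (F'): F=GGGG U=WWRR R=YRYR D=OOYY L=OWOW
After move 2 (R'): R=RRYY U=WBRB F=GWGR D=OGYG B=YBOB
After move 3 (F'): F=WRGG U=WBRY R=GROY D=WWYG L=OBOR
After move 4 (R): R=OGYR U=WRRG F=WWGG D=WOYY B=YBBB
After move 5 (U'): U=RGWR F=OBGG R=WWYR B=OGBB L=YBOR
Query: B face = OGBB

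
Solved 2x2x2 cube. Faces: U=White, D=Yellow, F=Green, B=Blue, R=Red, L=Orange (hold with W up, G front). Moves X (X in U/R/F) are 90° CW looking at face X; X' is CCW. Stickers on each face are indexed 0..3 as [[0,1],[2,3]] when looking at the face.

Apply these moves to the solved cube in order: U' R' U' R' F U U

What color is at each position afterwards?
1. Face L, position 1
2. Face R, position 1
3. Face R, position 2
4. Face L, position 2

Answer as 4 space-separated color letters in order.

Answer: R Y G O

Derivation:
After move 1 (U'): U=WWWW F=OOGG R=GGRR B=RRBB L=BBOO
After move 2 (R'): R=GRGR U=WBWR F=OWGW D=YOYG B=YRYB
After move 3 (U'): U=BRWW F=BBGW R=OWGR B=GRYB L=YROO
After move 4 (R'): R=WROG U=BYWG F=BRGW D=YBYW B=GROB
After move 5 (F): F=GBWR U=BYOR R=WRGG D=OWYW L=YYOB
After move 6 (U): U=OBRY F=WRWR R=GRGG B=YYOB L=GBOB
After move 7 (U): U=ROYB F=GRWR R=YYGG B=GBOB L=WROB
Query 1: L[1] = R
Query 2: R[1] = Y
Query 3: R[2] = G
Query 4: L[2] = O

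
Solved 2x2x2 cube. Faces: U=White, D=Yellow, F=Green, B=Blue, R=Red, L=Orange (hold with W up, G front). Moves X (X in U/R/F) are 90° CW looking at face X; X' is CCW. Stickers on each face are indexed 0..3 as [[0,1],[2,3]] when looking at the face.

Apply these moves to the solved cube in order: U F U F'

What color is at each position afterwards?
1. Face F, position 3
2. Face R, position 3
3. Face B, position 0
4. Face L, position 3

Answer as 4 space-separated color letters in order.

After move 1 (U): U=WWWW F=RRGG R=BBRR B=OOBB L=GGOO
After move 2 (F): F=GRGR U=WWOG R=WBWR D=RBYY L=GYOY
After move 3 (U): U=OWGW F=WBGR R=OOWR B=GYBB L=GROY
After move 4 (F'): F=BRWG U=OWOW R=BORR D=RYYY L=GWOG
Query 1: F[3] = G
Query 2: R[3] = R
Query 3: B[0] = G
Query 4: L[3] = G

Answer: G R G G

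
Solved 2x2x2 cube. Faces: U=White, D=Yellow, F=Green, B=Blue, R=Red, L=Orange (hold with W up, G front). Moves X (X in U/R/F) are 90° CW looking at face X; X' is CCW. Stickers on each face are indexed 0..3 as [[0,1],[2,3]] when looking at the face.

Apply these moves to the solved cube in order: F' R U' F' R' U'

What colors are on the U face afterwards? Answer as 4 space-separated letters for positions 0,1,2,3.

Answer: W Y G G

Derivation:
After move 1 (F'): F=GGGG U=WWRR R=YRYR D=OOYY L=OWOW
After move 2 (R): R=YYRR U=WGRG F=GOGY D=OBYB B=RBWB
After move 3 (U'): U=GGWR F=OWGY R=GORR B=YYWB L=RBOW
After move 4 (F'): F=WYOG U=GGGR R=BOOR D=BWYB L=RROW
After move 5 (R'): R=ORBO U=GWGY F=WGOR D=BYYG B=BYWB
After move 6 (U'): U=WYGG F=RROR R=WGBO B=ORWB L=BYOW
Query: U face = WYGG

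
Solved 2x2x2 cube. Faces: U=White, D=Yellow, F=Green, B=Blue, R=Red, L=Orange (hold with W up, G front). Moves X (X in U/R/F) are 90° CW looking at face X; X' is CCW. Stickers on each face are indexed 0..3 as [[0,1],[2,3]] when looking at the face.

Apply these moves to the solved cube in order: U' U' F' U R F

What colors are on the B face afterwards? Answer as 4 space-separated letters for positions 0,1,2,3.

Answer: W W W B

Derivation:
After move 1 (U'): U=WWWW F=OOGG R=GGRR B=RRBB L=BBOO
After move 2 (U'): U=WWWW F=BBGG R=OORR B=GGBB L=RROO
After move 3 (F'): F=BGBG U=WWOR R=YOYR D=ROYY L=RWOW
After move 4 (U): U=OWRW F=YOBG R=GGYR B=RWBB L=BGOW
After move 5 (R): R=YGRG U=OORG F=YOBY D=RBYR B=WWWB
After move 6 (F): F=BYYO U=OOWG R=RGGG D=RYYR L=BROB
Query: B face = WWWB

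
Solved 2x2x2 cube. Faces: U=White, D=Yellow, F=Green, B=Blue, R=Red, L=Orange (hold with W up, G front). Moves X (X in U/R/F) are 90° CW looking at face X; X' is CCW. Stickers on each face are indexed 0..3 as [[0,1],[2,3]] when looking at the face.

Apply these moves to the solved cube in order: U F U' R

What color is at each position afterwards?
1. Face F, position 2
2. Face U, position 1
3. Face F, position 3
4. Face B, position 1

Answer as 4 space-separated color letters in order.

After move 1 (U): U=WWWW F=RRGG R=BBRR B=OOBB L=GGOO
After move 2 (F): F=GRGR U=WWOG R=WBWR D=RBYY L=GYOY
After move 3 (U'): U=WGWO F=GYGR R=GRWR B=WBBB L=OOOY
After move 4 (R): R=WGRR U=WYWR F=GBGY D=RBYW B=OBGB
Query 1: F[2] = G
Query 2: U[1] = Y
Query 3: F[3] = Y
Query 4: B[1] = B

Answer: G Y Y B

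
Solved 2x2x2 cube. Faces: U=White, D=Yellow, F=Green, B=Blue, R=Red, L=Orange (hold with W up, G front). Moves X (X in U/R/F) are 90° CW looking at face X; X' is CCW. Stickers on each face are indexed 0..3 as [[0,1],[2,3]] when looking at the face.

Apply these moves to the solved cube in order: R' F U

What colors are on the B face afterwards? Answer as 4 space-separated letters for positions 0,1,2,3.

Answer: O Y Y B

Derivation:
After move 1 (R'): R=RRRR U=WBWB F=GWGW D=YGYG B=YBYB
After move 2 (F): F=GGWW U=WBOO R=WRBR D=RRYG L=OYOG
After move 3 (U): U=OWOB F=WRWW R=YBBR B=OYYB L=GGOG
Query: B face = OYYB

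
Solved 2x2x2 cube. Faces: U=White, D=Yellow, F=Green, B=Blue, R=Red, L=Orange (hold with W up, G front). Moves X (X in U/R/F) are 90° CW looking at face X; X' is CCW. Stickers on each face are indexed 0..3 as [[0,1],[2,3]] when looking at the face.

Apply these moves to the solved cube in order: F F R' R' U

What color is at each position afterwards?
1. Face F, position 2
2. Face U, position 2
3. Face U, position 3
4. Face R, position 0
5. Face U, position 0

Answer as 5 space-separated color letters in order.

After move 1 (F): F=GGGG U=WWOO R=WRWR D=RRYY L=OYOY
After move 2 (F): F=GGGG U=WWYY R=OROR D=WWYY L=OROR
After move 3 (R'): R=RROO U=WBYB F=GWGY D=WGYG B=YBWB
After move 4 (R'): R=RORO U=WWYY F=GBGB D=WWYY B=GBGB
After move 5 (U): U=YWYW F=ROGB R=GBRO B=ORGB L=GBOR
Query 1: F[2] = G
Query 2: U[2] = Y
Query 3: U[3] = W
Query 4: R[0] = G
Query 5: U[0] = Y

Answer: G Y W G Y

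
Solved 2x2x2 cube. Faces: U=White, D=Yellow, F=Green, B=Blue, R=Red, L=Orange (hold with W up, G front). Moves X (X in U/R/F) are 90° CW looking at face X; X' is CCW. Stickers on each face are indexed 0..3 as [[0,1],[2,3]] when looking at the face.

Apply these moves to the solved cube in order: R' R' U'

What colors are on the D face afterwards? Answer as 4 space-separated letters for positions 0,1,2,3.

After move 1 (R'): R=RRRR U=WBWB F=GWGW D=YGYG B=YBYB
After move 2 (R'): R=RRRR U=WYWY F=GBGB D=YWYW B=GBGB
After move 3 (U'): U=YYWW F=OOGB R=GBRR B=RRGB L=GBOO
Query: D face = YWYW

Answer: Y W Y W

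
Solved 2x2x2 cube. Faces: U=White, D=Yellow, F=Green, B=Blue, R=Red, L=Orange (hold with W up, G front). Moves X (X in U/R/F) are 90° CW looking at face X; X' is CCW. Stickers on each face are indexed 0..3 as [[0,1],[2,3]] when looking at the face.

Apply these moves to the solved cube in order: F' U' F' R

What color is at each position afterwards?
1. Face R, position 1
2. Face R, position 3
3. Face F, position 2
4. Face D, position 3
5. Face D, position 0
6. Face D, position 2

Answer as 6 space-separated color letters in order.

Answer: O G O Y B Y

Derivation:
After move 1 (F'): F=GGGG U=WWRR R=YRYR D=OOYY L=OWOW
After move 2 (U'): U=WRWR F=OWGG R=GGYR B=YRBB L=BBOW
After move 3 (F'): F=WGOG U=WRGY R=OGOR D=BWYY L=BROW
After move 4 (R): R=OORG U=WGGG F=WWOY D=BBYY B=YRRB
Query 1: R[1] = O
Query 2: R[3] = G
Query 3: F[2] = O
Query 4: D[3] = Y
Query 5: D[0] = B
Query 6: D[2] = Y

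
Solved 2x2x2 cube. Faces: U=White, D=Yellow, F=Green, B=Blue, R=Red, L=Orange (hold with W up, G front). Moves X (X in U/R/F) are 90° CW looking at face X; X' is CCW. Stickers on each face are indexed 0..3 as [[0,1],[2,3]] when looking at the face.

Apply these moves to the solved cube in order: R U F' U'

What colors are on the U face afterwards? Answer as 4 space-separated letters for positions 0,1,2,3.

Answer: W R W W

Derivation:
After move 1 (R): R=RRRR U=WGWG F=GYGY D=YBYB B=WBWB
After move 2 (U): U=WWGG F=RRGY R=WBRR B=OOWB L=GYOO
After move 3 (F'): F=RYRG U=WWWR R=BBYR D=YOYB L=GGOG
After move 4 (U'): U=WRWW F=GGRG R=RYYR B=BBWB L=OOOG
Query: U face = WRWW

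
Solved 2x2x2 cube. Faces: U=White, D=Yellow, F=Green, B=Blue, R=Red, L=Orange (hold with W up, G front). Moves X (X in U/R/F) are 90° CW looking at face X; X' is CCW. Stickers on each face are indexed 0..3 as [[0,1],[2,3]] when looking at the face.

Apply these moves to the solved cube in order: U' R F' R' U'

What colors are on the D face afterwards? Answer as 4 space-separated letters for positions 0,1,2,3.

Answer: B Y Y G

Derivation:
After move 1 (U'): U=WWWW F=OOGG R=GGRR B=RRBB L=BBOO
After move 2 (R): R=RGRG U=WOWG F=OYGY D=YBYR B=WRWB
After move 3 (F'): F=YYOG U=WORR R=BGYG D=BOYR L=BGOW
After move 4 (R'): R=GGBY U=WWRW F=YOOR D=BYYG B=RROB
After move 5 (U'): U=WWWR F=BGOR R=YOBY B=GGOB L=RROW
Query: D face = BYYG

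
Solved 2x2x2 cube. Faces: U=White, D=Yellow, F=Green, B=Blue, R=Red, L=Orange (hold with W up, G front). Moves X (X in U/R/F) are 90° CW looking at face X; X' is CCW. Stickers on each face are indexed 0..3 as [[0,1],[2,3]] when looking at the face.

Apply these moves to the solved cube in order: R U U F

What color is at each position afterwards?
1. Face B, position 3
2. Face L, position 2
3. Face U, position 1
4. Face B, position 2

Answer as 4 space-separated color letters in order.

After move 1 (R): R=RRRR U=WGWG F=GYGY D=YBYB B=WBWB
After move 2 (U): U=WWGG F=RRGY R=WBRR B=OOWB L=GYOO
After move 3 (U): U=GWGW F=WBGY R=OORR B=GYWB L=RROO
After move 4 (F): F=GWYB U=GWOR R=GOWR D=ROYB L=RYOB
Query 1: B[3] = B
Query 2: L[2] = O
Query 3: U[1] = W
Query 4: B[2] = W

Answer: B O W W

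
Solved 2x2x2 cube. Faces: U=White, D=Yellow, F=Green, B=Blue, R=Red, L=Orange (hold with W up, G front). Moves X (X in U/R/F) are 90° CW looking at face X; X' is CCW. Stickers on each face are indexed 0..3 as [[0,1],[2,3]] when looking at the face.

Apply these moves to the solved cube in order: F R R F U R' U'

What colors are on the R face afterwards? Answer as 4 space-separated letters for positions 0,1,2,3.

Answer: O W G Y

Derivation:
After move 1 (F): F=GGGG U=WWOO R=WRWR D=RRYY L=OYOY
After move 2 (R): R=WWRR U=WGOG F=GRGY D=RBYB B=OBWB
After move 3 (R): R=RWRW U=WROY F=GBGB D=RWYO B=GBGB
After move 4 (F): F=GGBB U=WRYY R=OWYW D=RRYO L=OROW
After move 5 (U): U=YWYR F=OWBB R=GBYW B=ORGB L=GGOW
After move 6 (R'): R=BWGY U=YGYO F=OWBR D=RWYB B=ORRB
After move 7 (U'): U=GOYY F=GGBR R=OWGY B=BWRB L=OROW
Query: R face = OWGY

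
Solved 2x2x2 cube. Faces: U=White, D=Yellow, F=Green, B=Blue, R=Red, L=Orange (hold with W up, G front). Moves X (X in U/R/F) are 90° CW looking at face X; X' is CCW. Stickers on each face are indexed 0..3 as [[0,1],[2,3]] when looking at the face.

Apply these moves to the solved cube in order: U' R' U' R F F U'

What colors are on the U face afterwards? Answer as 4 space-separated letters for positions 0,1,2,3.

After move 1 (U'): U=WWWW F=OOGG R=GGRR B=RRBB L=BBOO
After move 2 (R'): R=GRGR U=WBWR F=OWGW D=YOYG B=YRYB
After move 3 (U'): U=BRWW F=BBGW R=OWGR B=GRYB L=YROO
After move 4 (R): R=GORW U=BBWW F=BOGG D=YYYG B=WRRB
After move 5 (F): F=GBGO U=BBOR R=WOWW D=RGYG L=YYOY
After move 6 (F): F=GGOB U=BBYY R=OORW D=WWYG L=YROG
After move 7 (U'): U=BYBY F=YROB R=GGRW B=OORB L=WROG
Query: U face = BYBY

Answer: B Y B Y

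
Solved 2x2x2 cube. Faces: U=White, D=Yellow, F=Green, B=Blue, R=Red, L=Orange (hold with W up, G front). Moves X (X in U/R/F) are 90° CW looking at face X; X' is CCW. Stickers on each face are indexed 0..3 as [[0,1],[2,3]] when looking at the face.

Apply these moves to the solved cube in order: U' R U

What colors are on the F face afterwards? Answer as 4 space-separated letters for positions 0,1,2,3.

Answer: R G G Y

Derivation:
After move 1 (U'): U=WWWW F=OOGG R=GGRR B=RRBB L=BBOO
After move 2 (R): R=RGRG U=WOWG F=OYGY D=YBYR B=WRWB
After move 3 (U): U=WWGO F=RGGY R=WRRG B=BBWB L=OYOO
Query: F face = RGGY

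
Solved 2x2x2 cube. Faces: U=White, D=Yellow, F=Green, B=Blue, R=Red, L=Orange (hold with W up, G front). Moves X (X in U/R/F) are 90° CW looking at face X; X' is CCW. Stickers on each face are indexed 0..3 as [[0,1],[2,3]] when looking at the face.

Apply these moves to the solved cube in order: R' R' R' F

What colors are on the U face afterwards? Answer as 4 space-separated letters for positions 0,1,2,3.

Answer: W G O O

Derivation:
After move 1 (R'): R=RRRR U=WBWB F=GWGW D=YGYG B=YBYB
After move 2 (R'): R=RRRR U=WYWY F=GBGB D=YWYW B=GBGB
After move 3 (R'): R=RRRR U=WGWG F=GYGY D=YBYB B=WBWB
After move 4 (F): F=GGYY U=WGOO R=WRGR D=RRYB L=OYOB
Query: U face = WGOO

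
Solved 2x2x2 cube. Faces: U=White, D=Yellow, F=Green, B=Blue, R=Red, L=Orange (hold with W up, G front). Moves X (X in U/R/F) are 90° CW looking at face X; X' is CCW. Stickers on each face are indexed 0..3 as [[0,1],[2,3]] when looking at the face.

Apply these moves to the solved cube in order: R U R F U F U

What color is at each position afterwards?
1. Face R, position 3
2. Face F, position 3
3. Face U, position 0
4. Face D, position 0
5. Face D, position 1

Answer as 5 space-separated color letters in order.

After move 1 (R): R=RRRR U=WGWG F=GYGY D=YBYB B=WBWB
After move 2 (U): U=WWGG F=RRGY R=WBRR B=OOWB L=GYOO
After move 3 (R): R=RWRB U=WRGY F=RBGB D=YWYO B=GOWB
After move 4 (F): F=GRBB U=WROY R=GWYB D=RRYO L=GYOW
After move 5 (U): U=OWYR F=GWBB R=GOYB B=GYWB L=GROW
After move 6 (F): F=BGBW U=OWWR R=YORB D=YGYO L=GROR
After move 7 (U): U=WORW F=YOBW R=GYRB B=GRWB L=BGOR
Query 1: R[3] = B
Query 2: F[3] = W
Query 3: U[0] = W
Query 4: D[0] = Y
Query 5: D[1] = G

Answer: B W W Y G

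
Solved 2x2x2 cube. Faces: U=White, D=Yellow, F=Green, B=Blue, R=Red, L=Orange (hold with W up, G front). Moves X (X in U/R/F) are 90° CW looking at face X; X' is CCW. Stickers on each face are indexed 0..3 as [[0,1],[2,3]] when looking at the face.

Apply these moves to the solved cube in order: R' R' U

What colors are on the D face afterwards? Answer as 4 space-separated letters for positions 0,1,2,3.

After move 1 (R'): R=RRRR U=WBWB F=GWGW D=YGYG B=YBYB
After move 2 (R'): R=RRRR U=WYWY F=GBGB D=YWYW B=GBGB
After move 3 (U): U=WWYY F=RRGB R=GBRR B=OOGB L=GBOO
Query: D face = YWYW

Answer: Y W Y W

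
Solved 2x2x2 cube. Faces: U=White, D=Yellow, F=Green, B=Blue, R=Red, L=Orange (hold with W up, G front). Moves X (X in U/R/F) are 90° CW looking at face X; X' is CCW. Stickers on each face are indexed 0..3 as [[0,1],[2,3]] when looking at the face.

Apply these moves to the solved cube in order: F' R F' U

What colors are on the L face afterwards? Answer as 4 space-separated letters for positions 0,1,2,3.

After move 1 (F'): F=GGGG U=WWRR R=YRYR D=OOYY L=OWOW
After move 2 (R): R=YYRR U=WGRG F=GOGY D=OBYB B=RBWB
After move 3 (F'): F=OYGG U=WGYR R=BYOR D=WWYB L=OGOR
After move 4 (U): U=YWRG F=BYGG R=RBOR B=OGWB L=OYOR
Query: L face = OYOR

Answer: O Y O R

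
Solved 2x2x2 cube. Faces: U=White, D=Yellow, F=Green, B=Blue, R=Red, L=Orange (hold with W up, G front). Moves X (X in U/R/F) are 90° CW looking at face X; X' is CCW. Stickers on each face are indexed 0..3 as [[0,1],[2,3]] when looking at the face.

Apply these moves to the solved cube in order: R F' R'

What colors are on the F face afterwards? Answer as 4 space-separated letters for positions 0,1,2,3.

After move 1 (R): R=RRRR U=WGWG F=GYGY D=YBYB B=WBWB
After move 2 (F'): F=YYGG U=WGRR R=BRYR D=OOYB L=OGOW
After move 3 (R'): R=RRBY U=WWRW F=YGGR D=OYYG B=BBOB
Query: F face = YGGR

Answer: Y G G R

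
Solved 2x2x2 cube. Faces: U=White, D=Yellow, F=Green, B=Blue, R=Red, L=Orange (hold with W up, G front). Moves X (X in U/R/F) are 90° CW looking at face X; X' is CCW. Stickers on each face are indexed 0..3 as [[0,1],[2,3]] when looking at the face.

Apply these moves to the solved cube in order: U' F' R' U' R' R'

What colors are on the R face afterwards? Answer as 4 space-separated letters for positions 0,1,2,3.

Answer: Y Y W O

Derivation:
After move 1 (U'): U=WWWW F=OOGG R=GGRR B=RRBB L=BBOO
After move 2 (F'): F=OGOG U=WWGR R=YGYR D=BOYY L=BWOW
After move 3 (R'): R=GRYY U=WBGR F=OWOR D=BGYG B=YROB
After move 4 (U'): U=BRWG F=BWOR R=OWYY B=GROB L=YROW
After move 5 (R'): R=WYOY U=BOWG F=BROG D=BWYR B=GRGB
After move 6 (R'): R=YYWO U=BGWG F=BOOG D=BRYG B=RRWB
Query: R face = YYWO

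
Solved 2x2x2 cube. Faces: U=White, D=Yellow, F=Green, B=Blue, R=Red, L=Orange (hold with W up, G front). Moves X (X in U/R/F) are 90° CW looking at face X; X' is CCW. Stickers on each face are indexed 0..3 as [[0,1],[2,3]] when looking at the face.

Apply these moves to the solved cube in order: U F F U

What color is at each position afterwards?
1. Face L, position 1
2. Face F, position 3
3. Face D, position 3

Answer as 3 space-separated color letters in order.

Answer: G R Y

Derivation:
After move 1 (U): U=WWWW F=RRGG R=BBRR B=OOBB L=GGOO
After move 2 (F): F=GRGR U=WWOG R=WBWR D=RBYY L=GYOY
After move 3 (F): F=GGRR U=WWYY R=OBGR D=WWYY L=GROB
After move 4 (U): U=YWYW F=OBRR R=OOGR B=GRBB L=GGOB
Query 1: L[1] = G
Query 2: F[3] = R
Query 3: D[3] = Y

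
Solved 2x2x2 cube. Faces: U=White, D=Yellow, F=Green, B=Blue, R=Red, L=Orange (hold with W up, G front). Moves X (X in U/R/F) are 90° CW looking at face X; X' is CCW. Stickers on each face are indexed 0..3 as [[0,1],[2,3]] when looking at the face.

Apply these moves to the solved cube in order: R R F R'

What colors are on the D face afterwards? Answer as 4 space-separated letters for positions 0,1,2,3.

After move 1 (R): R=RRRR U=WGWG F=GYGY D=YBYB B=WBWB
After move 2 (R): R=RRRR U=WYWY F=GBGB D=YWYW B=GBGB
After move 3 (F): F=GGBB U=WYOO R=WRYR D=RRYW L=OYOW
After move 4 (R'): R=RRWY U=WGOG F=GYBO D=RGYB B=WBRB
Query: D face = RGYB

Answer: R G Y B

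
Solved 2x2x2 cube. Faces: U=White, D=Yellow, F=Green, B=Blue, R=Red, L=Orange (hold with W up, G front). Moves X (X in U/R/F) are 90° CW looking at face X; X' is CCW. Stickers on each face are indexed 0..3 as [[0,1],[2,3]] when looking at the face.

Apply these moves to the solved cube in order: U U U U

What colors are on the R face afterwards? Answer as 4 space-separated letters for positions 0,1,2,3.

Answer: R R R R

Derivation:
After move 1 (U): U=WWWW F=RRGG R=BBRR B=OOBB L=GGOO
After move 2 (U): U=WWWW F=BBGG R=OORR B=GGBB L=RROO
After move 3 (U): U=WWWW F=OOGG R=GGRR B=RRBB L=BBOO
After move 4 (U): U=WWWW F=GGGG R=RRRR B=BBBB L=OOOO
Query: R face = RRRR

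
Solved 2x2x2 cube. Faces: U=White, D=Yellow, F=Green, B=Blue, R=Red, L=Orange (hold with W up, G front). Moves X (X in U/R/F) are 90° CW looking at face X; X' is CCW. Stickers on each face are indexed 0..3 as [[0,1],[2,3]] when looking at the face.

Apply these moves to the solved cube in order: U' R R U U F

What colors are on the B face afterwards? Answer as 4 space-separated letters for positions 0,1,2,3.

After move 1 (U'): U=WWWW F=OOGG R=GGRR B=RRBB L=BBOO
After move 2 (R): R=RGRG U=WOWG F=OYGY D=YBYR B=WRWB
After move 3 (R): R=RRGG U=WYWY F=OBGR D=YWYW B=GROB
After move 4 (U): U=WWYY F=RRGR R=GRGG B=BBOB L=OBOO
After move 5 (U): U=YWYW F=GRGR R=BBGG B=OBOB L=RROO
After move 6 (F): F=GGRR U=YWOR R=YBWG D=GBYW L=RYOW
Query: B face = OBOB

Answer: O B O B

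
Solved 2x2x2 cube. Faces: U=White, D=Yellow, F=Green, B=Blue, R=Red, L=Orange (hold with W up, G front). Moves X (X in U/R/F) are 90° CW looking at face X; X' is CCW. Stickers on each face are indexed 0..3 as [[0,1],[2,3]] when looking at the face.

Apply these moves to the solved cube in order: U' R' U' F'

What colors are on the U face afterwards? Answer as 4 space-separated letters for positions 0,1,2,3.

Answer: B R O G

Derivation:
After move 1 (U'): U=WWWW F=OOGG R=GGRR B=RRBB L=BBOO
After move 2 (R'): R=GRGR U=WBWR F=OWGW D=YOYG B=YRYB
After move 3 (U'): U=BRWW F=BBGW R=OWGR B=GRYB L=YROO
After move 4 (F'): F=BWBG U=BROG R=OWYR D=ROYG L=YWOW
Query: U face = BROG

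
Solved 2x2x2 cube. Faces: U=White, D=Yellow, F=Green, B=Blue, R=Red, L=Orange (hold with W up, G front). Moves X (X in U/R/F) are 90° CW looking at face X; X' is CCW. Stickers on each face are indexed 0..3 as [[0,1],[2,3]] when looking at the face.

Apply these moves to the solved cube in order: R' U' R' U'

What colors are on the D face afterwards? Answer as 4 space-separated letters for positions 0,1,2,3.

Answer: Y O Y W

Derivation:
After move 1 (R'): R=RRRR U=WBWB F=GWGW D=YGYG B=YBYB
After move 2 (U'): U=BBWW F=OOGW R=GWRR B=RRYB L=YBOO
After move 3 (R'): R=WRGR U=BYWR F=OBGW D=YOYW B=GRGB
After move 4 (U'): U=YRBW F=YBGW R=OBGR B=WRGB L=GROO
Query: D face = YOYW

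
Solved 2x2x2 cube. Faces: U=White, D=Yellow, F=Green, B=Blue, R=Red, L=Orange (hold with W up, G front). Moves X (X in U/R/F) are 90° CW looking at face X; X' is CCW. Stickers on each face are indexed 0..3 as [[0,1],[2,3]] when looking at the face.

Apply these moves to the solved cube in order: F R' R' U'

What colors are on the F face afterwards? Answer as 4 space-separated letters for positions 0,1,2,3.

After move 1 (F): F=GGGG U=WWOO R=WRWR D=RRYY L=OYOY
After move 2 (R'): R=RRWW U=WBOB F=GWGO D=RGYG B=YBRB
After move 3 (R'): R=RWRW U=WROY F=GBGB D=RWYO B=GBGB
After move 4 (U'): U=RYWO F=OYGB R=GBRW B=RWGB L=GBOY
Query: F face = OYGB

Answer: O Y G B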